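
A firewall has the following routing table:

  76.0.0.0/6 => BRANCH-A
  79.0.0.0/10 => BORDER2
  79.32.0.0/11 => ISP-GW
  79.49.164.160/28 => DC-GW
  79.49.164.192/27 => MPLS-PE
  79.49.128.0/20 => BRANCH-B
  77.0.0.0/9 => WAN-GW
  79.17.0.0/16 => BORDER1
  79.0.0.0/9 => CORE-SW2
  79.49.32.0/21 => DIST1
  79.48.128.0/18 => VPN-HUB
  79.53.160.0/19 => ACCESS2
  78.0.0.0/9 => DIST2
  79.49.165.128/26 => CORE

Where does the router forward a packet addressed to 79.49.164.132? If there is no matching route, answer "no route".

ISP-GW

Routes whose prefix contains 79.49.164.132:
  76.0.0.0/6 (76.0.0.0 - 79.255.255.255) -> BRANCH-A
  79.0.0.0/9 (79.0.0.0 - 79.127.255.255) -> CORE-SW2
  79.0.0.0/10 (79.0.0.0 - 79.63.255.255) -> BORDER2
  79.32.0.0/11 (79.32.0.0 - 79.63.255.255) -> ISP-GW
More-specific entries that do NOT match:
  79.49.164.160/28 (79.49.164.160 - 79.49.164.175) does not contain 79.49.164.132
  79.49.164.192/27 (79.49.164.192 - 79.49.164.223) does not contain 79.49.164.132
  79.49.165.128/26 (79.49.165.128 - 79.49.165.191) does not contain 79.49.164.132
  79.49.32.0/21 (79.49.32.0 - 79.49.39.255) does not contain 79.49.164.132
  79.49.128.0/20 (79.49.128.0 - 79.49.143.255) does not contain 79.49.164.132
  79.53.160.0/19 (79.53.160.0 - 79.53.191.255) does not contain 79.49.164.132
  79.48.128.0/18 (79.48.128.0 - 79.48.191.255) does not contain 79.49.164.132
  79.17.0.0/16 (79.17.0.0 - 79.17.255.255) does not contain 79.49.164.132
Longest matching prefix is /11 -> next hop ISP-GW.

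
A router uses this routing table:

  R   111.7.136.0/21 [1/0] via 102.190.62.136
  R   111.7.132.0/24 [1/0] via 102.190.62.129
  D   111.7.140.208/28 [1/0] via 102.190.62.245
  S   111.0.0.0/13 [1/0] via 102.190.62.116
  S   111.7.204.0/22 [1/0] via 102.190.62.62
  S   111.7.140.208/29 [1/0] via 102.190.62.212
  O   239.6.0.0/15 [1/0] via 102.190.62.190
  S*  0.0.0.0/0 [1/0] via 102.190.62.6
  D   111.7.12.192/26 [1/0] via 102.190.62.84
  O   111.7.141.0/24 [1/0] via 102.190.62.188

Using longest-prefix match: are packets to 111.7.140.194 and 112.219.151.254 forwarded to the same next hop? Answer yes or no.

no

111.7.140.194: longest match 111.7.136.0/21 -> 102.190.62.136
112.219.151.254: longest match 0.0.0.0/0 -> 102.190.62.6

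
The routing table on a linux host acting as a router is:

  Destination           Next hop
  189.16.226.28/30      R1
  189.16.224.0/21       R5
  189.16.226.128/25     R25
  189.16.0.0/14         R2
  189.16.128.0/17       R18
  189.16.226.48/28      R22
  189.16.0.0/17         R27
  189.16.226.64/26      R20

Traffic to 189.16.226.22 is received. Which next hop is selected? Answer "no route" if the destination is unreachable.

R5

Routes whose prefix contains 189.16.226.22:
  189.16.0.0/14 (189.16.0.0 - 189.19.255.255) -> R2
  189.16.128.0/17 (189.16.128.0 - 189.16.255.255) -> R18
  189.16.224.0/21 (189.16.224.0 - 189.16.231.255) -> R5
More-specific entries that do NOT match:
  189.16.226.28/30 (189.16.226.28 - 189.16.226.31) does not contain 189.16.226.22
  189.16.226.48/28 (189.16.226.48 - 189.16.226.63) does not contain 189.16.226.22
  189.16.226.64/26 (189.16.226.64 - 189.16.226.127) does not contain 189.16.226.22
  189.16.226.128/25 (189.16.226.128 - 189.16.226.255) does not contain 189.16.226.22
Longest matching prefix is /21 -> next hop R5.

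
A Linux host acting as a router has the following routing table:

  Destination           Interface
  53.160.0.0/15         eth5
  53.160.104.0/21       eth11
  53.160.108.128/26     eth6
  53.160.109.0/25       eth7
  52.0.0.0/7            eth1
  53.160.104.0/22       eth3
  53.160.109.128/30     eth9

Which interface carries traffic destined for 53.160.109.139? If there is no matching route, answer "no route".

eth11

Routes whose prefix contains 53.160.109.139:
  52.0.0.0/7 (52.0.0.0 - 53.255.255.255) -> eth1
  53.160.0.0/15 (53.160.0.0 - 53.161.255.255) -> eth5
  53.160.104.0/21 (53.160.104.0 - 53.160.111.255) -> eth11
More-specific entries that do NOT match:
  53.160.109.128/30 (53.160.109.128 - 53.160.109.131) does not contain 53.160.109.139
  53.160.108.128/26 (53.160.108.128 - 53.160.108.191) does not contain 53.160.109.139
  53.160.109.0/25 (53.160.109.0 - 53.160.109.127) does not contain 53.160.109.139
  53.160.104.0/22 (53.160.104.0 - 53.160.107.255) does not contain 53.160.109.139
Longest matching prefix is /21 -> interface eth11.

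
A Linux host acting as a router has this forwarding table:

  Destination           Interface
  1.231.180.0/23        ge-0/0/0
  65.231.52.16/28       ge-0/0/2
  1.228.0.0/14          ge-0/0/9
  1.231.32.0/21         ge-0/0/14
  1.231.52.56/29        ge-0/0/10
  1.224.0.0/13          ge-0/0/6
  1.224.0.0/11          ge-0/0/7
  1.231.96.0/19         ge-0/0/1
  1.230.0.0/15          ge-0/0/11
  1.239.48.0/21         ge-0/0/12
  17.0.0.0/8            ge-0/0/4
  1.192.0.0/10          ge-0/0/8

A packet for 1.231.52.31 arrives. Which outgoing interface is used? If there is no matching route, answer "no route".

ge-0/0/11

Routes whose prefix contains 1.231.52.31:
  1.192.0.0/10 (1.192.0.0 - 1.255.255.255) -> ge-0/0/8
  1.224.0.0/11 (1.224.0.0 - 1.255.255.255) -> ge-0/0/7
  1.224.0.0/13 (1.224.0.0 - 1.231.255.255) -> ge-0/0/6
  1.228.0.0/14 (1.228.0.0 - 1.231.255.255) -> ge-0/0/9
  1.230.0.0/15 (1.230.0.0 - 1.231.255.255) -> ge-0/0/11
More-specific entries that do NOT match:
  1.231.52.56/29 (1.231.52.56 - 1.231.52.63) does not contain 1.231.52.31
  65.231.52.16/28 (65.231.52.16 - 65.231.52.31) does not contain 1.231.52.31
  1.231.180.0/23 (1.231.180.0 - 1.231.181.255) does not contain 1.231.52.31
  1.231.32.0/21 (1.231.32.0 - 1.231.39.255) does not contain 1.231.52.31
  1.239.48.0/21 (1.239.48.0 - 1.239.55.255) does not contain 1.231.52.31
  1.231.96.0/19 (1.231.96.0 - 1.231.127.255) does not contain 1.231.52.31
Longest matching prefix is /15 -> interface ge-0/0/11.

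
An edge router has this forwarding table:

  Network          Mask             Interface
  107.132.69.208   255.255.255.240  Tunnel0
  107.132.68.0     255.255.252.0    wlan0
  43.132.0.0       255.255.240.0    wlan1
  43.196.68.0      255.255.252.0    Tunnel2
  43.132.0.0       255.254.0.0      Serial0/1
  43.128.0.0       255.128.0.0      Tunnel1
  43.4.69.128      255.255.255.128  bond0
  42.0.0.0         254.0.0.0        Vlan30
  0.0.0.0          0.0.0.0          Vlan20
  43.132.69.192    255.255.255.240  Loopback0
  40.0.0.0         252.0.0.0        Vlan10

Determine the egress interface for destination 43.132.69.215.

Serial0/1

Routes whose prefix contains 43.132.69.215:
  0.0.0.0/0 (default, matches everything) -> Vlan20
  40.0.0.0/6 (40.0.0.0 - 43.255.255.255) -> Vlan10
  42.0.0.0/7 (42.0.0.0 - 43.255.255.255) -> Vlan30
  43.128.0.0/9 (43.128.0.0 - 43.255.255.255) -> Tunnel1
  43.132.0.0/15 (43.132.0.0 - 43.133.255.255) -> Serial0/1
More-specific entries that do NOT match:
  107.132.69.208/28 (107.132.69.208 - 107.132.69.223) does not contain 43.132.69.215
  43.132.69.192/28 (43.132.69.192 - 43.132.69.207) does not contain 43.132.69.215
  43.4.69.128/25 (43.4.69.128 - 43.4.69.255) does not contain 43.132.69.215
  107.132.68.0/22 (107.132.68.0 - 107.132.71.255) does not contain 43.132.69.215
  43.196.68.0/22 (43.196.68.0 - 43.196.71.255) does not contain 43.132.69.215
  43.132.0.0/20 (43.132.0.0 - 43.132.15.255) does not contain 43.132.69.215
Longest matching prefix is /15 -> interface Serial0/1.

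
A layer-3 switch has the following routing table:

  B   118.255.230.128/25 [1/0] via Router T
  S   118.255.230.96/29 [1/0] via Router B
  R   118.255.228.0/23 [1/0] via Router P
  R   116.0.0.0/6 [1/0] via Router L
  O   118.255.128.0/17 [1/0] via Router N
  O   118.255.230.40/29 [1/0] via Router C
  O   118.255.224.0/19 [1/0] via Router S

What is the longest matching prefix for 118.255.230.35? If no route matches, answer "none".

Entries matching 118.255.230.35:
  116.0.0.0/6 (116.0.0.0 - 119.255.255.255)
  118.255.128.0/17 (118.255.128.0 - 118.255.255.255)
  118.255.224.0/19 (118.255.224.0 - 118.255.255.255)
Most specific is 118.255.224.0/19.

118.255.224.0/19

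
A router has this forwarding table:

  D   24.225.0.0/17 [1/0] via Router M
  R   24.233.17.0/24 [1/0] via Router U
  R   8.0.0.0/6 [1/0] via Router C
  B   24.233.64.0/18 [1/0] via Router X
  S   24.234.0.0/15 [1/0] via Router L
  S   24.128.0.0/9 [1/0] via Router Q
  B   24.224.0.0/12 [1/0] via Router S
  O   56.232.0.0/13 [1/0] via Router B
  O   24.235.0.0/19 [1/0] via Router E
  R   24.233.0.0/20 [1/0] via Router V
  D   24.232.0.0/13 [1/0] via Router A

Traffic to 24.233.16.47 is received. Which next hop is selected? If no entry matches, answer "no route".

Routes whose prefix contains 24.233.16.47:
  24.128.0.0/9 (24.128.0.0 - 24.255.255.255) -> Router Q
  24.224.0.0/12 (24.224.0.0 - 24.239.255.255) -> Router S
  24.232.0.0/13 (24.232.0.0 - 24.239.255.255) -> Router A
More-specific entries that do NOT match:
  24.233.17.0/24 (24.233.17.0 - 24.233.17.255) does not contain 24.233.16.47
  24.233.0.0/20 (24.233.0.0 - 24.233.15.255) does not contain 24.233.16.47
  24.235.0.0/19 (24.235.0.0 - 24.235.31.255) does not contain 24.233.16.47
  24.233.64.0/18 (24.233.64.0 - 24.233.127.255) does not contain 24.233.16.47
  24.225.0.0/17 (24.225.0.0 - 24.225.127.255) does not contain 24.233.16.47
  24.234.0.0/15 (24.234.0.0 - 24.235.255.255) does not contain 24.233.16.47
Longest matching prefix is /13 -> next hop Router A.

Router A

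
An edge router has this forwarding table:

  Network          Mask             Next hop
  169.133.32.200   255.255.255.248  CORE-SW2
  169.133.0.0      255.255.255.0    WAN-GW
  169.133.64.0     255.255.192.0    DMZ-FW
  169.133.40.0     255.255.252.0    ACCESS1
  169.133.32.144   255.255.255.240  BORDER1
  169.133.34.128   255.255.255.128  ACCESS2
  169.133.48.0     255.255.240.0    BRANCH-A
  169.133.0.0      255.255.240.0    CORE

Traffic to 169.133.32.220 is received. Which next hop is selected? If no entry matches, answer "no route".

no route

No entry's prefix contains 169.133.32.220; there is no default route.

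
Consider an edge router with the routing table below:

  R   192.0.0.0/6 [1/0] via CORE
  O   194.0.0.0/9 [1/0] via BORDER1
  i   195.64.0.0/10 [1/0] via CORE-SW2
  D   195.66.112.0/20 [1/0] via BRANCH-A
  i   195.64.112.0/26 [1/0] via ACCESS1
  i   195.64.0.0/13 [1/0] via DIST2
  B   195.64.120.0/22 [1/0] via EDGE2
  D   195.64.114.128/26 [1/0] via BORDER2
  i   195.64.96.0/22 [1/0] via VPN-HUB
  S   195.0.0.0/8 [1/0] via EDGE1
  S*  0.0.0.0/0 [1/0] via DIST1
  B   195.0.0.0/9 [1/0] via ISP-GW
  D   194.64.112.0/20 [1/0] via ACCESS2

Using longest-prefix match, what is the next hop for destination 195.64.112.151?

Routes whose prefix contains 195.64.112.151:
  0.0.0.0/0 (default, matches everything) -> DIST1
  192.0.0.0/6 (192.0.0.0 - 195.255.255.255) -> CORE
  195.0.0.0/8 (195.0.0.0 - 195.255.255.255) -> EDGE1
  195.0.0.0/9 (195.0.0.0 - 195.127.255.255) -> ISP-GW
  195.64.0.0/10 (195.64.0.0 - 195.127.255.255) -> CORE-SW2
  195.64.0.0/13 (195.64.0.0 - 195.71.255.255) -> DIST2
More-specific entries that do NOT match:
  195.64.112.0/26 (195.64.112.0 - 195.64.112.63) does not contain 195.64.112.151
  195.64.114.128/26 (195.64.114.128 - 195.64.114.191) does not contain 195.64.112.151
  195.64.120.0/22 (195.64.120.0 - 195.64.123.255) does not contain 195.64.112.151
  195.64.96.0/22 (195.64.96.0 - 195.64.99.255) does not contain 195.64.112.151
  195.66.112.0/20 (195.66.112.0 - 195.66.127.255) does not contain 195.64.112.151
  194.64.112.0/20 (194.64.112.0 - 194.64.127.255) does not contain 195.64.112.151
Longest matching prefix is /13 -> next hop DIST2.

DIST2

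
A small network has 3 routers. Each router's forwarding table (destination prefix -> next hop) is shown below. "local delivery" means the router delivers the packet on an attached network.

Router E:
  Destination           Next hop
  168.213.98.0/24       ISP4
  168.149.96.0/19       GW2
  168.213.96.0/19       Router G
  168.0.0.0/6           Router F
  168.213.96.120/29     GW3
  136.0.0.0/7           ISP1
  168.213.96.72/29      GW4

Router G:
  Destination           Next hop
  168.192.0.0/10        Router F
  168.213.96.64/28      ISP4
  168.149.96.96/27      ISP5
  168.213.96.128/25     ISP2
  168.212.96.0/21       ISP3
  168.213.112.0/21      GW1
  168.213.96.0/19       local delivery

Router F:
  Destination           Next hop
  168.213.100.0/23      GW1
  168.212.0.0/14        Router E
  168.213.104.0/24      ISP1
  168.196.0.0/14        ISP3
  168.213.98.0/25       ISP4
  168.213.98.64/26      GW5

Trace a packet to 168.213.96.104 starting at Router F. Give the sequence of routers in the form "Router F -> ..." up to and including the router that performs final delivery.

At Router F: longest match for 168.213.96.104 is 168.212.0.0/14 -> Router E
At Router E: longest match for 168.213.96.104 is 168.213.96.0/19 -> Router G
At Router G: longest match for 168.213.96.104 is 168.213.96.0/19 -> local delivery

Router F -> Router E -> Router G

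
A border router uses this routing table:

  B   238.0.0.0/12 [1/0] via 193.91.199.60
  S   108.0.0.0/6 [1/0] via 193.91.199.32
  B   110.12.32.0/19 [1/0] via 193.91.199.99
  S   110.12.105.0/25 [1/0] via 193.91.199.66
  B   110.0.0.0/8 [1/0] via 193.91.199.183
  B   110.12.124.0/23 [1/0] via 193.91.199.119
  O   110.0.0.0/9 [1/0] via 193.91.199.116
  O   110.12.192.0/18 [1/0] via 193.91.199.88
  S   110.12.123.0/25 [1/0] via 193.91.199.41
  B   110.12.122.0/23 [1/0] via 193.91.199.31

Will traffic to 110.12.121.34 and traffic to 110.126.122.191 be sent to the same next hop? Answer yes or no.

yes

110.12.121.34: longest match 110.0.0.0/9 -> 193.91.199.116
110.126.122.191: longest match 110.0.0.0/9 -> 193.91.199.116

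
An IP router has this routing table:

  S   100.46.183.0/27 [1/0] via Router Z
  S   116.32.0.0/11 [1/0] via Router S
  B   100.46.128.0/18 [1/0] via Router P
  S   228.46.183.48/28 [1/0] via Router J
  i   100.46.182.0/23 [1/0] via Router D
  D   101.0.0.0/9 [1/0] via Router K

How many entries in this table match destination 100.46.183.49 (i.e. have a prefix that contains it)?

2

Prefixes containing 100.46.183.49:
  100.46.128.0/18 (100.46.128.0 - 100.46.191.255)
  100.46.182.0/23 (100.46.182.0 - 100.46.183.255)
Total matching entries: 2.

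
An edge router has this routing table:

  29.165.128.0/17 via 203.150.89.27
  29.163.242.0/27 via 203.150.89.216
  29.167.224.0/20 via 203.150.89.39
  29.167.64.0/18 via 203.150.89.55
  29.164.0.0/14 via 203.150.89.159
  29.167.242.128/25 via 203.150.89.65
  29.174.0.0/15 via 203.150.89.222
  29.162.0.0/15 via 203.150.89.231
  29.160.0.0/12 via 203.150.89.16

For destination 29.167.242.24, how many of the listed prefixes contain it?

Prefixes containing 29.167.242.24:
  29.160.0.0/12 (29.160.0.0 - 29.175.255.255)
  29.164.0.0/14 (29.164.0.0 - 29.167.255.255)
Total matching entries: 2.

2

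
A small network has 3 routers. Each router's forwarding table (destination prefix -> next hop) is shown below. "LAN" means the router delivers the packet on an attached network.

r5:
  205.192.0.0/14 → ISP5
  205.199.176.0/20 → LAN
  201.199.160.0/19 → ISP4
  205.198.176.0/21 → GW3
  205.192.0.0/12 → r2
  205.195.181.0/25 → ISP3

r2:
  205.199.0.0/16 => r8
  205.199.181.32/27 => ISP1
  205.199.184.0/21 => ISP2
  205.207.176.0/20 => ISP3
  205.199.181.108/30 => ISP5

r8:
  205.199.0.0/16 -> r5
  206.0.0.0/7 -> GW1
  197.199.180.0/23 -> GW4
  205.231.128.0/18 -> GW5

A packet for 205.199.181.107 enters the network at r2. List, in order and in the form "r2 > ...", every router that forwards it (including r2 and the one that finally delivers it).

At r2: longest match for 205.199.181.107 is 205.199.0.0/16 -> r8
At r8: longest match for 205.199.181.107 is 205.199.0.0/16 -> r5
At r5: longest match for 205.199.181.107 is 205.199.176.0/20 -> LAN

r2 > r8 > r5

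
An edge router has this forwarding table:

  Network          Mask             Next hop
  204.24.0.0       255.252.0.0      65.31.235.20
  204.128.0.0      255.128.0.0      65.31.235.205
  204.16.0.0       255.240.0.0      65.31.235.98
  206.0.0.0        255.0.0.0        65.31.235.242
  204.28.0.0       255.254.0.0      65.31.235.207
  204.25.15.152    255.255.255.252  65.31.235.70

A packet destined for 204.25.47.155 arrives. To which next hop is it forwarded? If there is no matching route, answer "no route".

65.31.235.20

Routes whose prefix contains 204.25.47.155:
  204.16.0.0/12 (204.16.0.0 - 204.31.255.255) -> 65.31.235.98
  204.24.0.0/14 (204.24.0.0 - 204.27.255.255) -> 65.31.235.20
More-specific entries that do NOT match:
  204.25.15.152/30 (204.25.15.152 - 204.25.15.155) does not contain 204.25.47.155
  204.28.0.0/15 (204.28.0.0 - 204.29.255.255) does not contain 204.25.47.155
Longest matching prefix is /14 -> next hop 65.31.235.20.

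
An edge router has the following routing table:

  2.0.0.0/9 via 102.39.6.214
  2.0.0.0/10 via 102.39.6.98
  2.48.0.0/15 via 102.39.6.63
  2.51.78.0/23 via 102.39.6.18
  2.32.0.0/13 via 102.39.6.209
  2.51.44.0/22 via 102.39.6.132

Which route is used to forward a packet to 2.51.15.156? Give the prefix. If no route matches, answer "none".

2.0.0.0/10

Entries matching 2.51.15.156:
  2.0.0.0/9 (2.0.0.0 - 2.127.255.255)
  2.0.0.0/10 (2.0.0.0 - 2.63.255.255)
Most specific is 2.0.0.0/10.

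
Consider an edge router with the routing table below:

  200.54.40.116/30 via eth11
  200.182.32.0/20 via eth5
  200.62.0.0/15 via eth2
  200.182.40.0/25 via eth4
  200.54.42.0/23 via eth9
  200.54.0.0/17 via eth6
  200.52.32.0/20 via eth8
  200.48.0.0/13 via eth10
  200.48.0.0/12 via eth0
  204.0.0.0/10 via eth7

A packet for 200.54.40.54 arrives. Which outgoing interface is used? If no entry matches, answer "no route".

Routes whose prefix contains 200.54.40.54:
  200.48.0.0/12 (200.48.0.0 - 200.63.255.255) -> eth0
  200.48.0.0/13 (200.48.0.0 - 200.55.255.255) -> eth10
  200.54.0.0/17 (200.54.0.0 - 200.54.127.255) -> eth6
More-specific entries that do NOT match:
  200.54.40.116/30 (200.54.40.116 - 200.54.40.119) does not contain 200.54.40.54
  200.182.40.0/25 (200.182.40.0 - 200.182.40.127) does not contain 200.54.40.54
  200.54.42.0/23 (200.54.42.0 - 200.54.43.255) does not contain 200.54.40.54
  200.182.32.0/20 (200.182.32.0 - 200.182.47.255) does not contain 200.54.40.54
  200.52.32.0/20 (200.52.32.0 - 200.52.47.255) does not contain 200.54.40.54
Longest matching prefix is /17 -> interface eth6.

eth6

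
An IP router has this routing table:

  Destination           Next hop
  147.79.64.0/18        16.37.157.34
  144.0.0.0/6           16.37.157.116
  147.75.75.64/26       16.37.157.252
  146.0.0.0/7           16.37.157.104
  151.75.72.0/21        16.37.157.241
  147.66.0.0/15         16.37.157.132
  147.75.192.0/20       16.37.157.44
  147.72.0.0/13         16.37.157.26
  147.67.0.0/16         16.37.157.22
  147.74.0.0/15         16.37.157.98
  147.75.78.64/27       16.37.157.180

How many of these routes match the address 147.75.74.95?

4

Prefixes containing 147.75.74.95:
  144.0.0.0/6 (144.0.0.0 - 147.255.255.255)
  146.0.0.0/7 (146.0.0.0 - 147.255.255.255)
  147.72.0.0/13 (147.72.0.0 - 147.79.255.255)
  147.74.0.0/15 (147.74.0.0 - 147.75.255.255)
Total matching entries: 4.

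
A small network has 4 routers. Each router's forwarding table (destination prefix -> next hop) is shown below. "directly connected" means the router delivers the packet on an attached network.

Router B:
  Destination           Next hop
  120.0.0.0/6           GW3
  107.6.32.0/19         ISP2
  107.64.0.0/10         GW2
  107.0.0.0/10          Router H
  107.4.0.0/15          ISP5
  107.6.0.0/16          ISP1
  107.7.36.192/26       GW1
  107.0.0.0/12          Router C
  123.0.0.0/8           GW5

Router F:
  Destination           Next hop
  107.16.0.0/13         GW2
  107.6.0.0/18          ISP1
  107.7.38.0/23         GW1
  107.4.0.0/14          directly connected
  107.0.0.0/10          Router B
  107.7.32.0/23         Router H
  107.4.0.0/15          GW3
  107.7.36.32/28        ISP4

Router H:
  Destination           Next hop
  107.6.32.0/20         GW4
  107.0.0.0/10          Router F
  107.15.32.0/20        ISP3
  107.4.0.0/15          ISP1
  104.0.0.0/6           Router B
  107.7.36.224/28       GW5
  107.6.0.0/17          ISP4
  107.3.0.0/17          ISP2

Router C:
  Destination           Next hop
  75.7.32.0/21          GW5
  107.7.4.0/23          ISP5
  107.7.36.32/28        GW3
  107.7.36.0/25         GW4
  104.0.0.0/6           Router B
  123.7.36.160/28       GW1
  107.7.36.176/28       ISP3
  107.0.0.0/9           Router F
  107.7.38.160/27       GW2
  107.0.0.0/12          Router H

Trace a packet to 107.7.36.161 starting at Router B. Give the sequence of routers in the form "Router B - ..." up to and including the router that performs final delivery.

Router B - Router C - Router H - Router F

At Router B: longest match for 107.7.36.161 is 107.0.0.0/12 -> Router C
At Router C: longest match for 107.7.36.161 is 107.0.0.0/12 -> Router H
At Router H: longest match for 107.7.36.161 is 107.0.0.0/10 -> Router F
At Router F: longest match for 107.7.36.161 is 107.4.0.0/14 -> directly connected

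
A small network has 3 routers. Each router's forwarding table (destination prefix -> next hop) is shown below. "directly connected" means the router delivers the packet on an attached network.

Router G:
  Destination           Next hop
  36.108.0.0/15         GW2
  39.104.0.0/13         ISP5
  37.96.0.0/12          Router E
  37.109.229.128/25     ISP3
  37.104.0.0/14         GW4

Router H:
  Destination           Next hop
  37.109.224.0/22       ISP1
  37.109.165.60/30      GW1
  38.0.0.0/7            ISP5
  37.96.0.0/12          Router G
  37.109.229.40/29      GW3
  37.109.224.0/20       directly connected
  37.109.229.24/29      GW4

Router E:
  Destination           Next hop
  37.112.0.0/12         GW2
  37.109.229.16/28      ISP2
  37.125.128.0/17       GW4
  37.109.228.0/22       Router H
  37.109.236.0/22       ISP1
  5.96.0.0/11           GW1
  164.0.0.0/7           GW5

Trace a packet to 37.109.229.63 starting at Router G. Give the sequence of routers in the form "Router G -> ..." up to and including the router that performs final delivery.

At Router G: longest match for 37.109.229.63 is 37.96.0.0/12 -> Router E
At Router E: longest match for 37.109.229.63 is 37.109.228.0/22 -> Router H
At Router H: longest match for 37.109.229.63 is 37.109.224.0/20 -> directly connected

Router G -> Router E -> Router H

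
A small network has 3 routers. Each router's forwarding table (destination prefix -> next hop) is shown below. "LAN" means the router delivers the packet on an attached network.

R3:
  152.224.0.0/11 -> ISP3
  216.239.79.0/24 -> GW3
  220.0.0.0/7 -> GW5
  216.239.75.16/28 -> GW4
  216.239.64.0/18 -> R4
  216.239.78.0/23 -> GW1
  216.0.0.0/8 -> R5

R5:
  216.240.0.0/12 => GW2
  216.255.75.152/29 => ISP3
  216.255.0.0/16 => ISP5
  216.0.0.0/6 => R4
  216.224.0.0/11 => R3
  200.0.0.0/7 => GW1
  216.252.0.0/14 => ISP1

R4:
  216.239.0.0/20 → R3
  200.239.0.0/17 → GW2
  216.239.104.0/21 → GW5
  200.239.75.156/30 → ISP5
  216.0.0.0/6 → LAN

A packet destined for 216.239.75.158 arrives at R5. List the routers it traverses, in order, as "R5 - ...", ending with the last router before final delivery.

At R5: longest match for 216.239.75.158 is 216.224.0.0/11 -> R3
At R3: longest match for 216.239.75.158 is 216.239.64.0/18 -> R4
At R4: longest match for 216.239.75.158 is 216.0.0.0/6 -> LAN

R5 - R3 - R4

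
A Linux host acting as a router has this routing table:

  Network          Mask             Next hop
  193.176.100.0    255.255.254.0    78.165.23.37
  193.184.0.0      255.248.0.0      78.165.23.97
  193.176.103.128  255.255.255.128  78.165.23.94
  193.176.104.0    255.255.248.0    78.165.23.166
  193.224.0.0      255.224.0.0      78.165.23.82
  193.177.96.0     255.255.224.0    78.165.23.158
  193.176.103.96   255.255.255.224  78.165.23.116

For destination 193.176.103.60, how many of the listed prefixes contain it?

No listed prefix contains 193.176.103.60.
Total matching entries: 0.

0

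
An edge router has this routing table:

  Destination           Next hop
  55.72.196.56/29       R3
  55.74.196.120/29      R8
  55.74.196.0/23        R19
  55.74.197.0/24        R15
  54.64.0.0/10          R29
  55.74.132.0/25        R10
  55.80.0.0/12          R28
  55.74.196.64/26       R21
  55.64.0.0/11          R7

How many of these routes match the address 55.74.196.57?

Prefixes containing 55.74.196.57:
  55.64.0.0/11 (55.64.0.0 - 55.95.255.255)
  55.74.196.0/23 (55.74.196.0 - 55.74.197.255)
Total matching entries: 2.

2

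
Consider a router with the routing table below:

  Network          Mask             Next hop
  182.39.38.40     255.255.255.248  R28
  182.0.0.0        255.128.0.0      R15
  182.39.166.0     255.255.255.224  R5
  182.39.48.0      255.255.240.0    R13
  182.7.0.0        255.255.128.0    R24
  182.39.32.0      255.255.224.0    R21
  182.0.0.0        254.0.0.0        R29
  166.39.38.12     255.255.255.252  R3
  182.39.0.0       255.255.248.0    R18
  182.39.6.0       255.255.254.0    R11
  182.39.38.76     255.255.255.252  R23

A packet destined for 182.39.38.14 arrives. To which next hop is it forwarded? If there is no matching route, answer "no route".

Routes whose prefix contains 182.39.38.14:
  182.0.0.0/7 (182.0.0.0 - 183.255.255.255) -> R29
  182.0.0.0/9 (182.0.0.0 - 182.127.255.255) -> R15
  182.39.32.0/19 (182.39.32.0 - 182.39.63.255) -> R21
More-specific entries that do NOT match:
  166.39.38.12/30 (166.39.38.12 - 166.39.38.15) does not contain 182.39.38.14
  182.39.38.76/30 (182.39.38.76 - 182.39.38.79) does not contain 182.39.38.14
  182.39.38.40/29 (182.39.38.40 - 182.39.38.47) does not contain 182.39.38.14
  182.39.166.0/27 (182.39.166.0 - 182.39.166.31) does not contain 182.39.38.14
  182.39.6.0/23 (182.39.6.0 - 182.39.7.255) does not contain 182.39.38.14
  182.39.0.0/21 (182.39.0.0 - 182.39.7.255) does not contain 182.39.38.14
  182.39.48.0/20 (182.39.48.0 - 182.39.63.255) does not contain 182.39.38.14
Longest matching prefix is /19 -> next hop R21.

R21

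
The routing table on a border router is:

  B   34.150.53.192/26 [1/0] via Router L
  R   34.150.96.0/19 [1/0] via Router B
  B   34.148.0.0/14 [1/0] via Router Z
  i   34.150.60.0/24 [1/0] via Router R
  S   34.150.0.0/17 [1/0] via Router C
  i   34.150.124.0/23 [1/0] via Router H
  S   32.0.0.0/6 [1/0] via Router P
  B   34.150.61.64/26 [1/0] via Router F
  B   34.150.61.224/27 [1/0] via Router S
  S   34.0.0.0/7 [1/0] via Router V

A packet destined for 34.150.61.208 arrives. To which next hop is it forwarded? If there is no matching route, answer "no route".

Routes whose prefix contains 34.150.61.208:
  32.0.0.0/6 (32.0.0.0 - 35.255.255.255) -> Router P
  34.0.0.0/7 (34.0.0.0 - 35.255.255.255) -> Router V
  34.148.0.0/14 (34.148.0.0 - 34.151.255.255) -> Router Z
  34.150.0.0/17 (34.150.0.0 - 34.150.127.255) -> Router C
More-specific entries that do NOT match:
  34.150.61.224/27 (34.150.61.224 - 34.150.61.255) does not contain 34.150.61.208
  34.150.53.192/26 (34.150.53.192 - 34.150.53.255) does not contain 34.150.61.208
  34.150.61.64/26 (34.150.61.64 - 34.150.61.127) does not contain 34.150.61.208
  34.150.60.0/24 (34.150.60.0 - 34.150.60.255) does not contain 34.150.61.208
  34.150.124.0/23 (34.150.124.0 - 34.150.125.255) does not contain 34.150.61.208
  34.150.96.0/19 (34.150.96.0 - 34.150.127.255) does not contain 34.150.61.208
Longest matching prefix is /17 -> next hop Router C.

Router C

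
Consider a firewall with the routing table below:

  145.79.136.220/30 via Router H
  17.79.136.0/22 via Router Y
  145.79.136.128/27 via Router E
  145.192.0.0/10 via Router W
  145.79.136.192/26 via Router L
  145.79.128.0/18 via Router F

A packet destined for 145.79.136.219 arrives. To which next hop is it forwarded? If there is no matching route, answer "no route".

Routes whose prefix contains 145.79.136.219:
  145.79.128.0/18 (145.79.128.0 - 145.79.191.255) -> Router F
  145.79.136.192/26 (145.79.136.192 - 145.79.136.255) -> Router L
More-specific entries that do NOT match:
  145.79.136.220/30 (145.79.136.220 - 145.79.136.223) does not contain 145.79.136.219
  145.79.136.128/27 (145.79.136.128 - 145.79.136.159) does not contain 145.79.136.219
Longest matching prefix is /26 -> next hop Router L.

Router L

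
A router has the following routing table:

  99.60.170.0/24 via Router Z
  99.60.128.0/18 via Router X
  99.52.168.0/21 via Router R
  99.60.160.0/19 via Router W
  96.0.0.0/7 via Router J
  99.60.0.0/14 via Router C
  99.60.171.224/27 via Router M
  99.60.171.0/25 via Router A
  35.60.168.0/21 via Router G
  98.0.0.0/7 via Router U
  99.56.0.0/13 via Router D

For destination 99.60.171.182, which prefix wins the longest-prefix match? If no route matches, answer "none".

Entries matching 99.60.171.182:
  98.0.0.0/7 (98.0.0.0 - 99.255.255.255)
  99.56.0.0/13 (99.56.0.0 - 99.63.255.255)
  99.60.0.0/14 (99.60.0.0 - 99.63.255.255)
  99.60.128.0/18 (99.60.128.0 - 99.60.191.255)
  99.60.160.0/19 (99.60.160.0 - 99.60.191.255)
Most specific is 99.60.160.0/19.

99.60.160.0/19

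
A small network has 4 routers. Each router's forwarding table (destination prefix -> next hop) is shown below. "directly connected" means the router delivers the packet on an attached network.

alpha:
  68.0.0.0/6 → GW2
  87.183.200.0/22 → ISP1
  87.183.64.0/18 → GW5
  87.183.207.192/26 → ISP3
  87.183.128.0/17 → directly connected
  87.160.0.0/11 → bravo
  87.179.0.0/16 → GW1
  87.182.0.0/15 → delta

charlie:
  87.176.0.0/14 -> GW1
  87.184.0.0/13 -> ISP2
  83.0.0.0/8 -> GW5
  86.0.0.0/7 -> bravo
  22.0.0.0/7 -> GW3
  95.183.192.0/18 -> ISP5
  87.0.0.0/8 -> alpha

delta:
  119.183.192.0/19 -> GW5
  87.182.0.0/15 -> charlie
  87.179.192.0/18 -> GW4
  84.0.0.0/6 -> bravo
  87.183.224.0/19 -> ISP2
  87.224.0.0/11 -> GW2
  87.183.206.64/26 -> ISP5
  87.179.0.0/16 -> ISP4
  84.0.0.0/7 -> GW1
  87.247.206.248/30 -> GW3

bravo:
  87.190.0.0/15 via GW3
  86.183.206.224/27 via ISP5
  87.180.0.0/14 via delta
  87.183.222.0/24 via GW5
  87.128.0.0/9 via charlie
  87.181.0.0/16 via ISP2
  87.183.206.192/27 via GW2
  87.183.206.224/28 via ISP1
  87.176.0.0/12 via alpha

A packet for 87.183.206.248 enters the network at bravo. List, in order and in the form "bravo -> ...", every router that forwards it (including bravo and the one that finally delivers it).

bravo -> delta -> charlie -> alpha

At bravo: longest match for 87.183.206.248 is 87.180.0.0/14 -> delta
At delta: longest match for 87.183.206.248 is 87.182.0.0/15 -> charlie
At charlie: longest match for 87.183.206.248 is 87.0.0.0/8 -> alpha
At alpha: longest match for 87.183.206.248 is 87.183.128.0/17 -> directly connected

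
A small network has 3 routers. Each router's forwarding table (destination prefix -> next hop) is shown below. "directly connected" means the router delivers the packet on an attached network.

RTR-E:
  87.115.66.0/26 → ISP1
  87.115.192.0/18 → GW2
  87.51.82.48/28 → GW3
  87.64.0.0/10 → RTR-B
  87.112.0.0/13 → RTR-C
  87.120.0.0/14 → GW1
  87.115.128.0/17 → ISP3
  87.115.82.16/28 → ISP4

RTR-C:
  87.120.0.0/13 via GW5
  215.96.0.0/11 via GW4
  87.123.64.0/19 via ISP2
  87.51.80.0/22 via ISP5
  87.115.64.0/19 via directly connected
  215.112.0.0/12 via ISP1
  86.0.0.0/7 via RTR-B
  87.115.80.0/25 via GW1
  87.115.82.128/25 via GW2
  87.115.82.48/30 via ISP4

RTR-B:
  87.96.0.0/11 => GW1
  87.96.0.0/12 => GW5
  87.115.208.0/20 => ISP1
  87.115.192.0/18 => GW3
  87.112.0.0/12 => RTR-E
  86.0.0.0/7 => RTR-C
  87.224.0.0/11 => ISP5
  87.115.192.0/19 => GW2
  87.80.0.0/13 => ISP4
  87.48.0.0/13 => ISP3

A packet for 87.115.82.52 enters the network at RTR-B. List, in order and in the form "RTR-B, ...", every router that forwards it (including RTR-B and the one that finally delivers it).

RTR-B, RTR-E, RTR-C

At RTR-B: longest match for 87.115.82.52 is 87.112.0.0/12 -> RTR-E
At RTR-E: longest match for 87.115.82.52 is 87.112.0.0/13 -> RTR-C
At RTR-C: longest match for 87.115.82.52 is 87.115.64.0/19 -> directly connected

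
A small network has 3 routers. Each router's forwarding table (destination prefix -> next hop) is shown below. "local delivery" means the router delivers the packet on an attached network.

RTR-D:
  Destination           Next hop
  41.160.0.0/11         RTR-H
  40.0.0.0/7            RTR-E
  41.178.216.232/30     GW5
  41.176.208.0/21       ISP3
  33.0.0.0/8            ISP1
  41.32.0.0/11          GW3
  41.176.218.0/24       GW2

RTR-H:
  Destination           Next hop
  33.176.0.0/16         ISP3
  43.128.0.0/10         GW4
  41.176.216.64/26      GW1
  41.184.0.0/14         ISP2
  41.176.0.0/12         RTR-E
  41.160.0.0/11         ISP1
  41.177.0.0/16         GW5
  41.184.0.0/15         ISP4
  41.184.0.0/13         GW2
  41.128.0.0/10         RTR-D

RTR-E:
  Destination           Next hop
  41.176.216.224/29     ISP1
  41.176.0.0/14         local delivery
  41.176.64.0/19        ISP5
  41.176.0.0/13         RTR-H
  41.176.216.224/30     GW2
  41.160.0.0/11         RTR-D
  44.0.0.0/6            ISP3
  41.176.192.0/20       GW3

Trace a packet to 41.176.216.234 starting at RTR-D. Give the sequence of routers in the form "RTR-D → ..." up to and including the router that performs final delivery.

RTR-D → RTR-H → RTR-E

At RTR-D: longest match for 41.176.216.234 is 41.160.0.0/11 -> RTR-H
At RTR-H: longest match for 41.176.216.234 is 41.176.0.0/12 -> RTR-E
At RTR-E: longest match for 41.176.216.234 is 41.176.0.0/14 -> local delivery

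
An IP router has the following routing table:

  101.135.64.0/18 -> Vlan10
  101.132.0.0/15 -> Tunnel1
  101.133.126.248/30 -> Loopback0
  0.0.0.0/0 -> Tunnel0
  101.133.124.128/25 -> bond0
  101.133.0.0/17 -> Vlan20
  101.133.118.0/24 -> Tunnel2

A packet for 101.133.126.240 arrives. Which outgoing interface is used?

Routes whose prefix contains 101.133.126.240:
  0.0.0.0/0 (default, matches everything) -> Tunnel0
  101.132.0.0/15 (101.132.0.0 - 101.133.255.255) -> Tunnel1
  101.133.0.0/17 (101.133.0.0 - 101.133.127.255) -> Vlan20
More-specific entries that do NOT match:
  101.133.126.248/30 (101.133.126.248 - 101.133.126.251) does not contain 101.133.126.240
  101.133.124.128/25 (101.133.124.128 - 101.133.124.255) does not contain 101.133.126.240
  101.133.118.0/24 (101.133.118.0 - 101.133.118.255) does not contain 101.133.126.240
  101.135.64.0/18 (101.135.64.0 - 101.135.127.255) does not contain 101.133.126.240
Longest matching prefix is /17 -> interface Vlan20.

Vlan20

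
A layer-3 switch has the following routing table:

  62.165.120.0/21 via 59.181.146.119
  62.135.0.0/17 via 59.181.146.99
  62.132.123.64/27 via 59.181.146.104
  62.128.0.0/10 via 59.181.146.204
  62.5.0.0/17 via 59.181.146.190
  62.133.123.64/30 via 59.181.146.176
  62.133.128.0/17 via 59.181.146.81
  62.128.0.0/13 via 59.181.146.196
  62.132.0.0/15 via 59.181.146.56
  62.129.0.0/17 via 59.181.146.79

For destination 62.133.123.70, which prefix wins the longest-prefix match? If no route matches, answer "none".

Entries matching 62.133.123.70:
  62.128.0.0/10 (62.128.0.0 - 62.191.255.255)
  62.128.0.0/13 (62.128.0.0 - 62.135.255.255)
  62.132.0.0/15 (62.132.0.0 - 62.133.255.255)
Most specific is 62.132.0.0/15.

62.132.0.0/15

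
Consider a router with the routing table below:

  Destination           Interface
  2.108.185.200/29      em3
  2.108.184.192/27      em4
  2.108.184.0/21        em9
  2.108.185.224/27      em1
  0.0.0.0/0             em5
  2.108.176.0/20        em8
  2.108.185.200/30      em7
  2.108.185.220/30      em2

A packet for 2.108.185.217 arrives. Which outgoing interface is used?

em9

Routes whose prefix contains 2.108.185.217:
  0.0.0.0/0 (default, matches everything) -> em5
  2.108.176.0/20 (2.108.176.0 - 2.108.191.255) -> em8
  2.108.184.0/21 (2.108.184.0 - 2.108.191.255) -> em9
More-specific entries that do NOT match:
  2.108.185.200/30 (2.108.185.200 - 2.108.185.203) does not contain 2.108.185.217
  2.108.185.220/30 (2.108.185.220 - 2.108.185.223) does not contain 2.108.185.217
  2.108.185.200/29 (2.108.185.200 - 2.108.185.207) does not contain 2.108.185.217
  2.108.184.192/27 (2.108.184.192 - 2.108.184.223) does not contain 2.108.185.217
  2.108.185.224/27 (2.108.185.224 - 2.108.185.255) does not contain 2.108.185.217
Longest matching prefix is /21 -> interface em9.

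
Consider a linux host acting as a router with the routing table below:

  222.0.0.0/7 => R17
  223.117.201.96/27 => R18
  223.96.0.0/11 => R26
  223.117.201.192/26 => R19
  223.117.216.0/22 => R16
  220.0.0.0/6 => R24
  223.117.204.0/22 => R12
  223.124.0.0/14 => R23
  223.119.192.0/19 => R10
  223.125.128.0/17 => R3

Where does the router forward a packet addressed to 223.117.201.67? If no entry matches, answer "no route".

Routes whose prefix contains 223.117.201.67:
  220.0.0.0/6 (220.0.0.0 - 223.255.255.255) -> R24
  222.0.0.0/7 (222.0.0.0 - 223.255.255.255) -> R17
  223.96.0.0/11 (223.96.0.0 - 223.127.255.255) -> R26
More-specific entries that do NOT match:
  223.117.201.96/27 (223.117.201.96 - 223.117.201.127) does not contain 223.117.201.67
  223.117.201.192/26 (223.117.201.192 - 223.117.201.255) does not contain 223.117.201.67
  223.117.216.0/22 (223.117.216.0 - 223.117.219.255) does not contain 223.117.201.67
  223.117.204.0/22 (223.117.204.0 - 223.117.207.255) does not contain 223.117.201.67
  223.119.192.0/19 (223.119.192.0 - 223.119.223.255) does not contain 223.117.201.67
  223.125.128.0/17 (223.125.128.0 - 223.125.255.255) does not contain 223.117.201.67
  223.124.0.0/14 (223.124.0.0 - 223.127.255.255) does not contain 223.117.201.67
Longest matching prefix is /11 -> next hop R26.

R26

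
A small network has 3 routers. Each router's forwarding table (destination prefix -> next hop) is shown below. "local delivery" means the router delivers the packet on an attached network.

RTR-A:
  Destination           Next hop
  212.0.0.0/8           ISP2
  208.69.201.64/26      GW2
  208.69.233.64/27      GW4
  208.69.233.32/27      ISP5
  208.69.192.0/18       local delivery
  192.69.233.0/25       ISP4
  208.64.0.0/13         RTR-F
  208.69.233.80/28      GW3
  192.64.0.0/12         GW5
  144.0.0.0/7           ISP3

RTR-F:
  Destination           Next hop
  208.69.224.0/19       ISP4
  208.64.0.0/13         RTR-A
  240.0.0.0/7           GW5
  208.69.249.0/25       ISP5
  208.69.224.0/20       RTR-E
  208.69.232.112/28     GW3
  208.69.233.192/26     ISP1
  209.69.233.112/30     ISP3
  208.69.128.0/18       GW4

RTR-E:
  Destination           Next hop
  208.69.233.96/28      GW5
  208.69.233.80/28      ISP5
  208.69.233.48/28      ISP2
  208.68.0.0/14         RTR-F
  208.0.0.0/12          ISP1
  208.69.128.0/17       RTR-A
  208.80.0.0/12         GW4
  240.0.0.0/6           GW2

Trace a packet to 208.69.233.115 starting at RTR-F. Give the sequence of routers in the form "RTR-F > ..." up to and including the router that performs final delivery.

RTR-F > RTR-E > RTR-A

At RTR-F: longest match for 208.69.233.115 is 208.69.224.0/20 -> RTR-E
At RTR-E: longest match for 208.69.233.115 is 208.69.128.0/17 -> RTR-A
At RTR-A: longest match for 208.69.233.115 is 208.69.192.0/18 -> local delivery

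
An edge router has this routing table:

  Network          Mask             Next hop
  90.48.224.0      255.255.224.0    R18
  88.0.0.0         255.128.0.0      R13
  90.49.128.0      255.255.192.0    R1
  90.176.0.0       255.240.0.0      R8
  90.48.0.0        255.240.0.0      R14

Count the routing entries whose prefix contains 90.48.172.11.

1

Prefixes containing 90.48.172.11:
  90.48.0.0/12 (90.48.0.0 - 90.63.255.255)
Total matching entries: 1.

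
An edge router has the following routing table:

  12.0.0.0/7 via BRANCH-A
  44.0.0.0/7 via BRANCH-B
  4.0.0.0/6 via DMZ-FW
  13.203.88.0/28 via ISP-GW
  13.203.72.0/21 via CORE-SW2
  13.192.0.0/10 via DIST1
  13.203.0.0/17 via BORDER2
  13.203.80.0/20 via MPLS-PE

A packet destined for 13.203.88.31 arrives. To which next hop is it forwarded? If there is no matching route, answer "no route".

Routes whose prefix contains 13.203.88.31:
  12.0.0.0/7 (12.0.0.0 - 13.255.255.255) -> BRANCH-A
  13.192.0.0/10 (13.192.0.0 - 13.255.255.255) -> DIST1
  13.203.0.0/17 (13.203.0.0 - 13.203.127.255) -> BORDER2
  13.203.80.0/20 (13.203.80.0 - 13.203.95.255) -> MPLS-PE
More-specific entries that do NOT match:
  13.203.88.0/28 (13.203.88.0 - 13.203.88.15) does not contain 13.203.88.31
  13.203.72.0/21 (13.203.72.0 - 13.203.79.255) does not contain 13.203.88.31
Longest matching prefix is /20 -> next hop MPLS-PE.

MPLS-PE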